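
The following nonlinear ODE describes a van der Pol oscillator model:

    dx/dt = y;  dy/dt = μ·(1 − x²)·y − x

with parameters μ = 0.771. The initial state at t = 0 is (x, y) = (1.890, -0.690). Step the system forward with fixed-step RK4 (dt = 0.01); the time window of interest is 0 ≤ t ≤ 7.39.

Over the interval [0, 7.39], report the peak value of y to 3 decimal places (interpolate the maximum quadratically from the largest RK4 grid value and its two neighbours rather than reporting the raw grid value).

max y = 2.458

t=0.000: state=(1.890, -0.690)
step 1 (dt=0.01): k1=(-0.690, -0.522), k2=(-0.693, -0.520), k3=(-0.693, -0.520), k4=(-0.695, -0.518); state += dt/6·(k1+2k2+2k3+k4)
t=0.010: state=(1.883, -0.695)
t=0.020: state=(1.876, -0.700)
t=0.030: state=(1.869, -0.706)
continuing one RK4 step at a time; state shown every 25 steps (Δt=0.25):
t=0.250: state=(1.702, -0.816)
t=0.500: state=(1.481, -0.953)
t=0.750: state=(1.222, -1.126)
t=1.000: state=(0.913, -1.359)
t=1.250: state=(0.536, -1.676)
t=1.500: state=(0.068, -2.075)
t=1.750: state=(-0.499, -2.428)
t=2.000: state=(-1.113, -2.377)
t=2.250: state=(-1.630, -1.670)
t=2.500: state=(-1.928, -0.723)
t=2.750: state=(-2.015, -0.032)
t=3.000: state=(-1.969, 0.362)
t=3.250: state=(-1.847, 0.593)
t=3.500: state=(-1.678, 0.759)
t=3.750: state=(-1.469, 0.915)
t=4.000: state=(-1.218, 1.095)
t=4.250: state=(-0.917, 1.329)
t=4.500: state=(-0.547, 1.643)
t=4.750: state=(-0.088, 2.036)
t=5.000: state=(0.469, 2.393)
t=5.250: state=(1.077, 2.374)
t=5.500: state=(1.599, 1.709)
t=5.750: state=(1.908, 0.769)
t=6.000: state=(2.005, 0.064)
t=6.250: state=(1.965, -0.344)
t=6.500: state=(1.847, -0.582)
t=6.750: state=(1.680, -0.751)
t=7.000: state=(1.473, -0.908)
t=7.250: state=(1.224, -1.088)
t=7.390: state=(1.064, -1.210)
largest grid value and its neighbours: y(5.110)=2.45703, y(5.120)=2.45788, y(5.130)=2.45777
parabola through these three points peaks at t≈5.124 with y≈2.45795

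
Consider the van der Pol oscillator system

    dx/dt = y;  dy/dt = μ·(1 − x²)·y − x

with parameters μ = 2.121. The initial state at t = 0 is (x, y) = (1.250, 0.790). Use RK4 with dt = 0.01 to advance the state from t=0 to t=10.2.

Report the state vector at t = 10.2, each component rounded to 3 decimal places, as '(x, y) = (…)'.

(x, y) = (-1.470, -3.258)

t=0.000: state=(1.250, 0.790)
step 1 (dt=0.01): k1=(0.790, -2.193), k2=(0.779, -2.200), k3=(0.779, -2.199), k4=(0.768, -2.206); state += dt/6·(k1+2k2+2k3+k4)
t=0.010: state=(1.258, 0.768)
t=0.020: state=(1.265, 0.746)
t=0.030: state=(1.273, 0.724)
continuing one RK4 step at a time; state shown every 50 steps (Δt=0.5):
t=0.500: state=(1.393, -0.117)
t=1.000: state=(1.223, -0.522)
t=1.500: state=(0.863, -0.978)
t=2.000: state=(0.091, -2.429)
t=2.500: state=(-1.595, -2.777)
t=3.000: state=(-2.005, 0.141)
t=3.500: state=(-1.870, 0.328)
t=4.000: state=(-1.691, 0.392)
t=4.500: state=(-1.473, 0.489)
t=5.000: state=(-1.186, 0.686)
t=5.500: state=(-0.732, 1.238)
t=6.000: state=(0.298, 3.277)
t=6.500: state=(1.889, 1.309)
t=7.000: state=(1.985, -0.245)
t=7.500: state=(1.832, -0.343)
t=8.000: state=(1.644, -0.410)
t=8.500: state=(1.415, -0.522)
t=9.000: state=(1.102, -0.764)
t=9.500: state=(0.574, -1.505)
t=10.000: state=(-0.713, -3.862)
t=10.200: state=(-1.470, -3.258)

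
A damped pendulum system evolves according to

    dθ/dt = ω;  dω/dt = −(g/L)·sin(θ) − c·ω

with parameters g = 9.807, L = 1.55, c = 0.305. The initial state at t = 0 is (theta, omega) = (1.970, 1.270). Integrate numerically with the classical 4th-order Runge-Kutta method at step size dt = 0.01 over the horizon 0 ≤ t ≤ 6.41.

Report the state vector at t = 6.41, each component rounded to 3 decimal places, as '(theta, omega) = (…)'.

t=0.000: state=(1.970, 1.270)
step 1 (dt=0.01): k1=(1.270, -6.217), k2=(1.239, -6.192), k3=(1.239, -6.192), k4=(1.208, -6.167); state += dt/6·(k1+2k2+2k3+k4)
t=0.010: state=(1.982, 1.208)
t=0.020: state=(1.994, 1.147)
t=0.030: state=(2.005, 1.086)
continuing one RK4 step at a time; state shown every 25 steps (Δt=0.25):
t=0.250: state=(2.104, -0.161)
t=0.500: state=(1.896, -1.514)
t=0.750: state=(1.343, -2.902)
t=1.000: state=(0.478, -3.868)
t=1.250: state=(-0.481, -3.563)
t=1.500: state=(-1.209, -2.153)
t=1.750: state=(-1.540, -0.499)
t=2.000: state=(-1.467, 1.059)
t=2.250: state=(-1.025, 2.425)
t=2.500: state=(-0.305, 3.180)
t=2.750: state=(0.468, 2.806)
t=3.000: state=(1.023, 1.547)
t=3.250: state=(1.222, 0.043)
t=3.500: state=(1.053, -1.359)
t=3.750: state=(0.574, -2.374)
t=4.000: state=(-0.065, -2.577)
t=4.250: state=(-0.634, -1.846)
t=4.500: state=(-0.946, -0.604)
t=4.750: state=(-0.932, 0.693)
t=5.000: state=(-0.621, 1.726)
t=5.250: state=(-0.120, 2.153)
t=5.500: state=(0.387, 1.777)
t=5.750: state=(0.720, 0.821)
t=6.000: state=(0.784, -0.306)
t=6.250: state=(0.581, -1.264)
t=6.410: state=(0.345, -1.648)

(theta, omega) = (0.345, -1.648)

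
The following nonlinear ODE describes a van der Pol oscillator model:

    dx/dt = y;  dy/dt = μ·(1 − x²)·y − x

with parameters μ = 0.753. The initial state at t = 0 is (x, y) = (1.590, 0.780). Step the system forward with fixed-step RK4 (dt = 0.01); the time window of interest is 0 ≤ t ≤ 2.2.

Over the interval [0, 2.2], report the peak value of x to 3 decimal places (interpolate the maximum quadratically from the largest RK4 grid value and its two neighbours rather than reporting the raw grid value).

max x = 1.722

t=0.000: state=(1.590, 0.780)
step 1 (dt=0.01): k1=(0.780, -2.488), k2=(0.768, -2.484), k3=(0.768, -2.484), k4=(0.755, -2.481); state += dt/6·(k1+2k2+2k3+k4)
t=0.010: state=(1.598, 0.755)
t=0.020: state=(1.605, 0.730)
t=0.030: state=(1.612, 0.706)
continuing one RK4 step at a time; state shown every 10 steps (Δt=0.1):
t=0.100: state=(1.656, 0.537)
t=0.200: state=(1.698, 0.311)
t=0.300: state=(1.719, 0.110)
t=0.400: state=(1.721, -0.065)
t=0.500: state=(1.707, -0.216)
t=0.600: state=(1.678, -0.346)
t=0.700: state=(1.638, -0.458)
t=0.800: state=(1.587, -0.558)
t=0.900: state=(1.527, -0.649)
t=1.000: state=(1.457, -0.735)
t=1.100: state=(1.380, -0.817)
t=1.200: state=(1.294, -0.900)
t=1.300: state=(1.200, -0.985)
t=1.400: state=(1.097, -1.076)
t=1.500: state=(0.984, -1.173)
t=1.600: state=(0.862, -1.279)
t=1.700: state=(0.728, -1.395)
t=1.800: state=(0.583, -1.523)
t=1.900: state=(0.423, -1.663)
t=2.000: state=(0.250, -1.812)
t=2.100: state=(0.061, -1.966)
t=2.200: state=(-0.143, -2.115)
largest grid value and its neighbours: x(0.350)=1.72199, x(0.360)=1.72209, x(0.370)=1.72202
parabola through these three points peaks at t≈0.361 with x≈1.72209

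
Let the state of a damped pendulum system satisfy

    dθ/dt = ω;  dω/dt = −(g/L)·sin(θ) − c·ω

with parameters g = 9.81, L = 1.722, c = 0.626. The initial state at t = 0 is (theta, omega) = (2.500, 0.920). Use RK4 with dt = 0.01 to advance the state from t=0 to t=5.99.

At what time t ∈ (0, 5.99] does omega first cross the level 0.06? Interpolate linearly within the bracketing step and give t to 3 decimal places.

t = 0.258

t=0.000: state=(2.500, 0.920)
step 1 (dt=0.01): k1=(0.920, -3.985), k2=(0.900, -3.952), k3=(0.900, -3.952), k4=(0.880, -3.919); state += dt/6·(k1+2k2+2k3+k4)
t=0.010: state=(2.509, 0.880)
t=0.020: state=(2.518, 0.842)
t=0.030: state=(2.526, 0.803)
continuing one RK4 step at a time; state shown every 20 steps (Δt=0.2):
t=0.200: state=(2.612, 0.231)
t=0.250: state=(2.620, 0.084)
next step: t=0.260: state=(2.620, 0.055) — omega has crossed 0.06
linear interpolation between t=0.250 (0.08369) and t=0.260 (0.05488) → t≈0.258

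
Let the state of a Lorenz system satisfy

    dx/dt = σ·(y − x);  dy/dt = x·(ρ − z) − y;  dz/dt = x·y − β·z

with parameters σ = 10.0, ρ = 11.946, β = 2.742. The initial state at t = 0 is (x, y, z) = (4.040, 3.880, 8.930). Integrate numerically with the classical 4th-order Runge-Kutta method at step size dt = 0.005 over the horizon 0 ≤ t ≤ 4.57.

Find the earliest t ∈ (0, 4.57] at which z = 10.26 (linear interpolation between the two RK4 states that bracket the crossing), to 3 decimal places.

t=0.000: state=(4.040, 3.880, 8.930)
step 1 (dt=0.005): k1=(-1.600, 8.305, -8.811), k2=(-1.352, 8.361, -8.682), k3=(-1.357, 8.361, -8.680), k4=(-1.114, 8.417, -8.550); state += dt/6·(k1+2k2+2k3+k4)
t=0.005: state=(4.033, 3.922, 8.887)
t=0.010: state=(4.029, 3.964, 8.845)
t=0.015: state=(4.027, 4.007, 8.804)
continuing one RK4 step at a time; state shown every 40 steps (Δt=0.2):
t=0.200: state=(5.027, 5.935, 8.547)
t=0.335: state=(6.279, 7.086, 10.181)
next step: t=0.340: state=(6.319, 7.105, 10.264) — z has crossed 10.26
linear interpolation between t=0.335 (10.18054) and t=0.340 (10.26388) → t≈0.340

t = 0.340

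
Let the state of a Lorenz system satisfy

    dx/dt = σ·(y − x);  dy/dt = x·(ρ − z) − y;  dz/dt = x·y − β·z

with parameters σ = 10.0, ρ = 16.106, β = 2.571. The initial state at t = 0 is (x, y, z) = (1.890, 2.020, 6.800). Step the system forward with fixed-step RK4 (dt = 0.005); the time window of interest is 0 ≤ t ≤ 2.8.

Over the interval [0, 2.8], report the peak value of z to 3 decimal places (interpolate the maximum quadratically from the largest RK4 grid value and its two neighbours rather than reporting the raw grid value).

max z = 22.390

t=0.000: state=(1.890, 2.020, 6.800)
step 1 (dt=0.005): k1=(1.300, 15.568, -13.665), k2=(1.657, 15.624, -13.497), k3=(1.649, 15.632, -13.496), k4=(1.999, 15.695, -13.326); state += dt/6·(k1+2k2+2k3+k4)
t=0.005: state=(1.898, 2.098, 6.733)
t=0.010: state=(1.910, 2.177, 6.667)
t=0.015: state=(1.925, 2.257, 6.603)
continuing one RK4 step at a time; state shown every 20 steps (Δt=0.1):
t=0.100: state=(2.612, 3.867, 5.829)
t=0.200: state=(4.429, 6.853, 6.167)
t=0.300: state=(7.450, 10.919, 9.532)
t=0.400: state=(10.456, 12.227, 17.195)
t=0.500: state=(9.773, 6.704, 22.353)
t=0.600: state=(5.830, 1.905, 20.049)
t=0.700: state=(2.858, 0.901, 15.954)
t=0.800: state=(1.700, 1.186, 12.524)
t=0.900: state=(1.593, 1.822, 9.892)
t=1.000: state=(2.102, 2.898, 8.027)
t=1.100: state=(3.246, 4.787, 7.106)
t=1.200: state=(5.282, 7.835, 7.879)
t=1.300: state=(8.182, 11.155, 11.923)
t=1.400: state=(10.198, 10.640, 18.718)
t=1.500: state=(8.623, 5.432, 21.404)
t=1.600: state=(5.199, 2.127, 18.680)
t=1.700: state=(2.979, 1.601, 15.043)
t=1.800: state=(2.252, 2.067, 12.027)
t=1.900: state=(2.460, 3.026, 9.813)
t=2.000: state=(3.376, 4.662, 8.566)
t=2.100: state=(5.082, 7.218, 8.846)
t=2.200: state=(7.524, 10.086, 11.778)
t=2.300: state=(9.486, 10.380, 17.244)
t=2.400: state=(8.763, 6.554, 20.454)
t=2.500: state=(5.995, 3.199, 18.865)
t=2.600: state=(3.805, 2.314, 15.680)
t=2.700: state=(2.958, 2.677, 12.826)
t=2.800: state=(3.115, 3.671, 10.743)
largest grid value and its neighbours: z(0.505)=22.38215, z(0.510)=22.38999, z(0.515)=22.37728
parabola through these three points peaks at t≈0.509 with z≈22.39014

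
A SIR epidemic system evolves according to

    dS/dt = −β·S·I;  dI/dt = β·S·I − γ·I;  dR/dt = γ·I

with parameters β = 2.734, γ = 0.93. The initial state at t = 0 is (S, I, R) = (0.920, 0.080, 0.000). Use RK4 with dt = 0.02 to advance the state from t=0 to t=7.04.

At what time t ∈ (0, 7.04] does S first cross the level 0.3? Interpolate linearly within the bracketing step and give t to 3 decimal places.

t=0.000: state=(0.920, 0.080, 0.000)
step 1 (dt=0.02): k1=(-0.201, 0.127, 0.074), k2=(-0.204, 0.128, 0.076), k3=(-0.204, 0.128, 0.076), k4=(-0.207, 0.130, 0.077); state += dt/6·(k1+2k2+2k3+k4)
t=0.020: state=(0.916, 0.083, 0.002)
t=0.040: state=(0.912, 0.085, 0.003)
t=0.060: state=(0.907, 0.088, 0.005)
continuing one RK4 step at a time; state shown every 25 steps (Δt=0.5):
t=0.500: state=(0.783, 0.162, 0.055)
t=1.000: state=(0.586, 0.261, 0.154)
t=1.500: state=(0.391, 0.318, 0.291)
t=1.800: state=(0.301, 0.319, 0.380)
next step: t=1.820: state=(0.296, 0.318, 0.386) — S has crossed 0.3
linear interpolation between t=1.800 (0.30085) and t=1.820 (0.29565) → t≈1.803

t = 1.803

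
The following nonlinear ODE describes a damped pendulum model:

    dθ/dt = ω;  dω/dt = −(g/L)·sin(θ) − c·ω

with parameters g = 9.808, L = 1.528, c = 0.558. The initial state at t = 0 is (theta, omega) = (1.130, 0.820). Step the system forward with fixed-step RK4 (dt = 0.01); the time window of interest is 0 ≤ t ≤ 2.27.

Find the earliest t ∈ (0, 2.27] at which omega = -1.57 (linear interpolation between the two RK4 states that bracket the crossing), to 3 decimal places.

t = 0.433

t=0.000: state=(1.130, 0.820)
step 1 (dt=0.01): k1=(0.820, -6.263), k2=(0.789, -6.257), k3=(0.789, -6.256), k4=(0.757, -6.249); state += dt/6·(k1+2k2+2k3+k4)
t=0.010: state=(1.138, 0.757)
t=0.020: state=(1.145, 0.695)
t=0.030: state=(1.152, 0.633)
continuing one RK4 step at a time; state shown every 10 steps (Δt=0.1):
t=0.100: state=(1.181, 0.203)
t=0.200: state=(1.172, -0.386)
t=0.300: state=(1.105, -0.932)
t=0.400: state=(0.987, -1.423)
t=0.430: state=(0.942, -1.556)
next step: t=0.440: state=(0.926, -1.599) — omega has crossed -1.57
linear interpolation between t=0.430 (-1.55629) and t=0.440 (-1.59910) → t≈0.433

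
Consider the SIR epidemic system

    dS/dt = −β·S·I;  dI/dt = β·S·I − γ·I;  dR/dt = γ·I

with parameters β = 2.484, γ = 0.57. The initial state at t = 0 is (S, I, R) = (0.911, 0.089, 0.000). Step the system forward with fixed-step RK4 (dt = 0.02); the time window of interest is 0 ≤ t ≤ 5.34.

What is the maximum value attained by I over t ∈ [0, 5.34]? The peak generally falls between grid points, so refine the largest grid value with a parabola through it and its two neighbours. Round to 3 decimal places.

max I = 0.454

t=0.000: state=(0.911, 0.089, 0.000)
step 1 (dt=0.02): k1=(-0.201, 0.151, 0.051), k2=(-0.204, 0.153, 0.052), k3=(-0.204, 0.153, 0.052), k4=(-0.207, 0.155, 0.052); state += dt/6·(k1+2k2+2k3+k4)
t=0.020: state=(0.907, 0.092, 0.001)
t=0.040: state=(0.903, 0.095, 0.002)
t=0.060: state=(0.898, 0.098, 0.003)
continuing one RK4 step at a time; state shown every 10 steps (Δt=0.2):
t=0.200: state=(0.864, 0.123, 0.012)
t=0.400: state=(0.805, 0.167, 0.028)
t=0.600: state=(0.731, 0.218, 0.050)
t=0.800: state=(0.647, 0.274, 0.078)
t=1.000: state=(0.557, 0.330, 0.113)
t=1.200: state=(0.467, 0.380, 0.153)
t=1.400: state=(0.383, 0.418, 0.199)
t=1.600: state=(0.309, 0.443, 0.248)
t=1.800: state=(0.247, 0.454, 0.300)
t=2.000: state=(0.197, 0.452, 0.351)
t=2.200: state=(0.158, 0.440, 0.402)
t=2.400: state=(0.127, 0.421, 0.451)
t=2.600: state=(0.104, 0.398, 0.498)
t=2.800: state=(0.086, 0.372, 0.542)
t=3.000: state=(0.072, 0.345, 0.583)
t=3.200: state=(0.061, 0.318, 0.621)
t=3.400: state=(0.052, 0.292, 0.655)
t=3.600: state=(0.046, 0.267, 0.687)
t=3.800: state=(0.040, 0.243, 0.716)
t=4.000: state=(0.036, 0.221, 0.743)
t=4.200: state=(0.032, 0.201, 0.767)
t=4.400: state=(0.029, 0.182, 0.789)
t=4.600: state=(0.027, 0.165, 0.808)
t=4.800: state=(0.025, 0.149, 0.826)
t=5.000: state=(0.023, 0.134, 0.842)
t=5.200: state=(0.022, 0.121, 0.857)
t=5.340: state=(0.021, 0.113, 0.866)
largest grid value and its neighbours: I(1.840)=0.45405, I(1.860)=0.45414, I(1.880)=0.45411
parabola through these three points peaks at t≈1.865 with I≈0.45415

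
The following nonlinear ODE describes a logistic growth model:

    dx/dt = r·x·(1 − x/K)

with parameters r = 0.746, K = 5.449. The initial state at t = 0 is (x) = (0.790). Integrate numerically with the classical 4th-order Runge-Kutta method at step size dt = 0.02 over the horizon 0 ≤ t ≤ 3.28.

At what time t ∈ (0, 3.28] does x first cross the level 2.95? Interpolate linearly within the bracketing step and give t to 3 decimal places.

t=0.000: state=(0.790)
step 1 (dt=0.02): k1=(0.504), k2=(0.507), k3=(0.507), k4=(0.509); state += dt/6·(k1+2k2+2k3+k4)
t=0.020: state=(0.800)
t=0.040: state=(0.810)
t=0.060: state=(0.821)
continuing one RK4 step at a time; state shown every 10 steps (Δt=0.2):
t=0.200: state=(0.896)
t=0.400: state=(1.014)
t=0.600: state=(1.142)
t=0.800: state=(1.283)
t=1.000: state=(1.435)
t=1.200: state=(1.598)
t=1.400: state=(1.772)
t=1.600: state=(1.955)
t=1.800: state=(2.145)
t=2.000: state=(2.342)
t=2.200: state=(2.543)
t=2.400: state=(2.746)
t=2.600: state=(2.949)
next step: t=2.620: state=(2.969) — x has crossed 2.95
linear interpolation between t=2.600 (2.94887) and t=2.620 (2.96904) → t≈2.601

t = 2.601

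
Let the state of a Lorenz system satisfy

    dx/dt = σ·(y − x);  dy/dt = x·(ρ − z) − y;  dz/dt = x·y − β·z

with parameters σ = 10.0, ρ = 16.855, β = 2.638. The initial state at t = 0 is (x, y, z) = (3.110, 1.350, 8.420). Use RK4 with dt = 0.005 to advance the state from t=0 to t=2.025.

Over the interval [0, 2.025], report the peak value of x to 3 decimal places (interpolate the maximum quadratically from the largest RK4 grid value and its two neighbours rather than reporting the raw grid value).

t=0.000: state=(3.110, 1.350, 8.420)
step 1 (dt=0.005): k1=(-17.600, 24.883, -18.013), k2=(-16.538, 24.588, -17.763), k3=(-16.572, 24.609, -17.763), k4=(-15.541, 24.330, -17.519); state += dt/6·(k1+2k2+2k3+k4)
t=0.005: state=(3.027, 1.473, 8.331)
t=0.010: state=(2.954, 1.593, 8.245)
t=0.015: state=(2.891, 1.712, 8.161)
continuing one RK4 step at a time; state shown every 20 steps (Δt=0.1):
t=0.100: state=(2.841, 3.639, 7.083)
t=0.200: state=(4.372, 6.605, 7.048)
t=0.300: state=(7.253, 10.657, 9.909)
t=0.400: state=(10.370, 12.468, 17.193)
t=0.500: state=(10.112, 7.416, 22.847)
t=0.600: state=(6.317, 2.346, 20.885)
t=0.700: state=(3.248, 1.197, 16.676)
t=0.800: state=(2.046, 1.544, 13.096)
t=0.900: state=(2.008, 2.366, 10.393)
t=1.000: state=(2.716, 3.788, 8.610)
t=1.100: state=(4.229, 6.231, 8.136)
t=1.200: state=(6.750, 9.717, 10.158)
t=1.300: state=(9.607, 11.821, 15.979)
t=1.400: state=(10.022, 8.377, 21.623)
t=1.500: state=(7.048, 3.495, 20.975)
t=1.600: state=(4.064, 1.891, 17.286)
t=1.700: state=(2.721, 2.105, 13.823)
t=1.800: state=(2.631, 3.000, 11.192)
t=1.900: state=(3.400, 4.574, 9.584)
t=2.000: state=(5.016, 7.088, 9.519)
t=2.025: state=(5.562, 7.849, 9.868)
largest grid value and its neighbours: x(0.440)=10.86670, x(0.445)=10.87463, x(0.450)=10.86951
parabola through these three points peaks at t≈0.446 with x≈10.87470

max x = 10.875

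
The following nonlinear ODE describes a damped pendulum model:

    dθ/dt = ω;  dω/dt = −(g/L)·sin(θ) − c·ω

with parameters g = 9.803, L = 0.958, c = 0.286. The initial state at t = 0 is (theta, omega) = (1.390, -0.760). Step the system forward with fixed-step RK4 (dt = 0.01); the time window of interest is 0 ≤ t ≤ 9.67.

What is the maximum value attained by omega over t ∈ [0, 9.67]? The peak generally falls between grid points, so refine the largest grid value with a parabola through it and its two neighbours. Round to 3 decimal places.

t=0.000: state=(1.390, -0.760)
step 1 (dt=0.01): k1=(-0.760, -9.849), k2=(-0.809, -9.827), k3=(-0.809, -9.827), k4=(-0.858, -9.805); state += dt/6·(k1+2k2+2k3+k4)
t=0.010: state=(1.382, -0.858)
t=0.020: state=(1.373, -0.956)
t=0.030: state=(1.363, -1.053)
continuing one RK4 step at a time; state shown every 50 steps (Δt=0.5):
t=0.500: state=(0.011, -3.862)
t=1.000: state=(-1.190, -0.247)
t=1.500: state=(-0.271, 3.297)
t=2.000: state=(0.978, 0.793)
t=2.500: state=(0.375, -2.738)
t=3.000: state=(-0.799, -1.029)
t=3.500: state=(-0.397, 2.278)
t=4.000: state=(0.659, 1.080)
t=4.500: state=(0.380, -1.917)
t=5.000: state=(-0.553, -1.031)
t=5.500: state=(-0.344, 1.635)
t=6.000: state=(0.471, 0.933)
t=6.500: state=(0.302, -1.412)
t=7.000: state=(-0.406, -0.816)
t=7.500: state=(-0.259, 1.231)
t=8.000: state=(0.354, 0.696)
t=8.500: state=(0.218, -1.080)
t=9.000: state=(-0.311, -0.583)
t=9.500: state=(-0.181, 0.952)
t=9.670: state=(-0.005, 1.066)
largest grid value and its neighbours: omega(1.540)=3.34223, omega(1.550)=3.34501, omega(1.560)=3.34438
parabola through these three points peaks at t≈1.553 with omega≈3.34518

max omega = 3.345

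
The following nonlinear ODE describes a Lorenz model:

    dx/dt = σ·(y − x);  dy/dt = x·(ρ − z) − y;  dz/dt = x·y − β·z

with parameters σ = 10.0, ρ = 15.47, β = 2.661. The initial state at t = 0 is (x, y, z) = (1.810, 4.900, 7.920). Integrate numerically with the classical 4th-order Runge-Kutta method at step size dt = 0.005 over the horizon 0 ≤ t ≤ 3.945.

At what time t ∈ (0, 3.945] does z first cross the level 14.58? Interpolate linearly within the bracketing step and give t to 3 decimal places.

t = 0.283

t=0.000: state=(1.810, 4.900, 7.920)
step 1 (dt=0.005): k1=(30.900, 8.766, -12.206), k2=(30.347, 9.384, -11.705), k3=(30.376, 9.370, -11.712), k4=(29.850, 9.980, -11.214); state += dt/6·(k1+2k2+2k3+k4)
t=0.005: state=(1.962, 4.947, 7.861)
t=0.010: state=(2.109, 5.000, 7.808)
t=0.015: state=(2.251, 5.058, 7.759)
continuing one RK4 step at a time; state shown every 40 steps (Δt=0.2):
t=0.200: state=(6.988, 9.758, 10.142)
t=0.280: state=(9.008, 11.006, 14.386)
next step: t=0.285: state=(9.106, 10.993, 14.691) — z has crossed 14.58
linear interpolation between t=0.280 (14.38611) and t=0.285 (14.69085) → t≈0.283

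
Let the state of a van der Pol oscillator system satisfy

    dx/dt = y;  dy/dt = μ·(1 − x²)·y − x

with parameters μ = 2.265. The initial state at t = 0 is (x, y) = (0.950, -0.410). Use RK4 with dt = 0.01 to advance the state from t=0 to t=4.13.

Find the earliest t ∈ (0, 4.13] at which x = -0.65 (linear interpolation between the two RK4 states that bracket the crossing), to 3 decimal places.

t=0.000: state=(0.950, -0.410)
step 1 (dt=0.01): k1=(-0.410, -1.041), k2=(-0.415, -1.043), k3=(-0.415, -1.043), k4=(-0.420, -1.046); state += dt/6·(k1+2k2+2k3+k4)
t=0.010: state=(0.946, -0.420)
t=0.020: state=(0.942, -0.431)
t=0.030: state=(0.937, -0.441)
continuing one RK4 step at a time; state shown every 20 steps (Δt=0.2):
t=0.200: state=(0.846, -0.636)
t=0.400: state=(0.691, -0.933)
t=0.600: state=(0.462, -1.394)
t=0.800: state=(0.112, -2.174)
t=1.000: state=(-0.434, -3.320)
t=1.060: state=(-0.643, -3.621)
next step: t=1.070: state=(-0.679, -3.661) — x has crossed -0.65
linear interpolation between t=1.060 (-0.64291) and t=1.070 (-0.67933) → t≈1.062

t = 1.062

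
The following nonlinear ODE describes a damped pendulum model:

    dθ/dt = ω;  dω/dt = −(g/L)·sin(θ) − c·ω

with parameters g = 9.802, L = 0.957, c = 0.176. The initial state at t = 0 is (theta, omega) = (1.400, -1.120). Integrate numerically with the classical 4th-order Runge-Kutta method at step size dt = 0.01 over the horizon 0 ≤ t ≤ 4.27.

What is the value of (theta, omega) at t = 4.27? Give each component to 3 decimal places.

t=0.000: state=(1.400, -1.120)
step 1 (dt=0.01): k1=(-1.120, -9.896), k2=(-1.169, -9.878), k3=(-1.169, -9.877), k4=(-1.219, -9.858); state += dt/6·(k1+2k2+2k3+k4)
t=0.010: state=(1.388, -1.219)
t=0.020: state=(1.376, -1.317)
t=0.030: state=(1.362, -1.415)
continuing one RK4 step at a time; state shown every 20 steps (Δt=0.2):
t=0.200: state=(0.986, -2.960)
t=0.400: state=(0.266, -4.037)
t=0.600: state=(-0.526, -3.625)
t=0.800: state=(-1.103, -2.017)
t=1.000: state=(-1.310, -0.047)
t=1.200: state=(-1.126, 1.862)
t=1.400: state=(-0.594, 3.334)
t=1.600: state=(0.132, 3.676)
t=1.800: state=(0.783, 2.642)
t=2.000: state=(1.140, 0.875)
t=2.200: state=(1.126, -1.004)
t=2.400: state=(0.756, -2.616)
t=2.600: state=(0.135, -3.399)
t=2.800: state=(-0.515, -2.886)
t=3.000: state=(-0.955, -1.409)
t=3.200: state=(-1.059, 0.372)
t=3.400: state=(-0.816, 2.008)
t=3.600: state=(-0.298, 3.017)
t=3.800: state=(0.314, 2.889)
t=4.000: state=(0.786, 1.711)
t=4.200: state=(0.967, 0.071)
t=4.270: state=(0.952, -0.515)

(theta, omega) = (0.952, -0.515)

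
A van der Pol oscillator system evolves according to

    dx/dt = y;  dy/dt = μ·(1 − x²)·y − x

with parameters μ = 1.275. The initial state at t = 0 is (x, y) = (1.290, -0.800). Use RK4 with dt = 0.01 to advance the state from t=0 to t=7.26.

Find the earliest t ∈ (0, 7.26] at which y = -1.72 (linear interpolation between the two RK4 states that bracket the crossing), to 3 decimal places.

t=0.000: state=(1.290, -0.800)
step 1 (dt=0.01): k1=(-0.800, -0.613), k2=(-0.803, -0.617), k3=(-0.803, -0.617), k4=(-0.806, -0.621); state += dt/6·(k1+2k2+2k3+k4)
t=0.010: state=(1.282, -0.806)
t=0.020: state=(1.274, -0.812)
t=0.030: state=(1.266, -0.819)
continuing one RK4 step at a time; state shown every 25 steps (Δt=0.25):
t=0.250: state=(1.068, -0.984)
t=0.500: state=(0.790, -1.264)
t=0.750: state=(0.423, -1.709)
next step: t=0.760: state=(0.405, -1.731) — y has crossed -1.72
linear interpolation between t=0.750 (-1.70908) and t=0.760 (-1.73139) → t≈0.755

t = 0.755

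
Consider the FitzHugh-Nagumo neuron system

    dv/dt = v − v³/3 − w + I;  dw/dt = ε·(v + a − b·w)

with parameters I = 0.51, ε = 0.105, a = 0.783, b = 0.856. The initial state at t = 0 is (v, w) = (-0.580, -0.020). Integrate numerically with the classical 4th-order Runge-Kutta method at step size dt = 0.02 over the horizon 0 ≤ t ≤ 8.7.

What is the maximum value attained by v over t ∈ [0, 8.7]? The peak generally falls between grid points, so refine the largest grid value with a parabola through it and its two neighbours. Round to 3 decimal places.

t=0.000: state=(-0.580, -0.020)
step 1 (dt=0.02): k1=(0.015, 0.023), k2=(0.015, 0.023), k3=(0.015, 0.023), k4=(0.015, 0.023); state += dt/6·(k1+2k2+2k3+k4)
t=0.020: state=(-0.580, -0.020)
t=0.040: state=(-0.579, -0.019)
t=0.060: state=(-0.579, -0.019)
continuing one RK4 step at a time; state shown every 25 steps (Δt=0.5):
t=0.500: state=(-0.574, -0.009)
t=1.000: state=(-0.573, 0.003)
t=1.500: state=(-0.578, 0.013)
t=2.000: state=(-0.590, 0.023)
t=2.500: state=(-0.613, 0.031)
t=3.000: state=(-0.649, 0.038)
t=3.500: state=(-0.699, 0.042)
t=4.000: state=(-0.766, 0.042)
t=4.500: state=(-0.847, 0.039)
t=5.000: state=(-0.937, 0.032)
t=5.500: state=(-1.029, 0.020)
t=6.000: state=(-1.110, 0.005)
t=6.500: state=(-1.175, -0.014)
t=7.000: state=(-1.220, -0.035)
t=7.500: state=(-1.246, -0.057)
t=8.000: state=(-1.256, -0.078)
t=8.500: state=(-1.255, -0.099)
t=8.700: state=(-1.251, -0.107)
largest grid value and its neighbours: v(0.860)=-0.57288, v(0.880)=-0.57288, v(0.900)=-0.57289
parabola through these three points peaks at t≈0.872 with v≈-0.57288

max v = -0.573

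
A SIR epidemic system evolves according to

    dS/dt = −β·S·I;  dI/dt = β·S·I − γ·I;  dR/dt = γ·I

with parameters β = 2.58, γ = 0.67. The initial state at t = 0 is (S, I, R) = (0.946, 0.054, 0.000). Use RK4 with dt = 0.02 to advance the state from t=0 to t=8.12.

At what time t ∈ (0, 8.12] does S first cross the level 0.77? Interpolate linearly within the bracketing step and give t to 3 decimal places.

t=0.000: state=(0.946, 0.054, 0.000)
step 1 (dt=0.02): k1=(-0.132, 0.096, 0.036), k2=(-0.134, 0.097, 0.037), k3=(-0.134, 0.097, 0.037), k4=(-0.136, 0.099, 0.037); state += dt/6·(k1+2k2+2k3+k4)
t=0.020: state=(0.943, 0.056, 0.001)
t=0.040: state=(0.941, 0.058, 0.001)
t=0.060: state=(0.938, 0.060, 0.002)
continuing one RK4 step at a time; state shown every 25 steps (Δt=0.5):
t=0.500: state=(0.848, 0.124, 0.028)
t=0.740: state=(0.773, 0.174, 0.052)
next step: t=0.760: state=(0.766, 0.179, 0.055) — S has crossed 0.77
linear interpolation between t=0.740 (0.77344) and t=0.760 (0.76643) → t≈0.750

t = 0.750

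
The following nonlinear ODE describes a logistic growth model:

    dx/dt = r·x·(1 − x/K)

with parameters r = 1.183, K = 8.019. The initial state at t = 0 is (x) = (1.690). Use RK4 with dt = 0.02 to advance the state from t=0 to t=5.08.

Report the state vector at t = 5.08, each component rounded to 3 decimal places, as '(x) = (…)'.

(x) = (7.946)

t=0.000: state=(1.690)
step 1 (dt=0.02): k1=(1.578), k2=(1.589), k3=(1.589), k4=(1.600); state += dt/6·(k1+2k2+2k3+k4)
t=0.020: state=(1.722)
t=0.040: state=(1.754)
t=0.060: state=(1.787)
continuing one RK4 step at a time; state shown every 10 steps (Δt=0.2):
t=0.200: state=(2.027)
t=0.400: state=(2.406)
t=0.600: state=(2.822)
t=0.800: state=(3.268)
t=1.000: state=(3.734)
t=1.200: state=(4.208)
t=1.400: state=(4.676)
t=1.600: state=(5.127)
t=1.800: state=(5.548)
t=2.000: state=(5.933)
t=2.200: state=(6.277)
t=2.400: state=(6.578)
t=2.600: state=(6.837)
t=2.800: state=(7.056)
t=3.000: state=(7.239)
t=3.200: state=(7.391)
t=3.400: state=(7.515)
t=3.600: state=(7.616)
t=3.800: state=(7.697)
t=4.000: state=(7.763)
t=4.200: state=(7.815)
t=4.400: state=(7.858)
t=4.600: state=(7.891)
t=4.800: state=(7.918)
t=5.000: state=(7.939)
t=5.080: state=(7.946)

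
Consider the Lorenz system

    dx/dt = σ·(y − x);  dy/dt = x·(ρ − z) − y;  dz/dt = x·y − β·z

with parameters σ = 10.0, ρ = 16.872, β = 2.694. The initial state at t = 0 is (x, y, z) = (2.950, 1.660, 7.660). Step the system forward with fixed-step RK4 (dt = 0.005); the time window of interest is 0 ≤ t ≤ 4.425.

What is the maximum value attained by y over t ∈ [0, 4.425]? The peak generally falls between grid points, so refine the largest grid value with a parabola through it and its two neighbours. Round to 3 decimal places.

max y = 12.909

t=0.000: state=(2.950, 1.660, 7.660)
step 1 (dt=0.005): k1=(-12.900, 25.515, -15.739), k2=(-11.940, 25.269, -15.500), k3=(-11.970, 25.290, -15.500), k4=(-11.037, 25.062, -15.264); state += dt/6·(k1+2k2+2k3+k4)
t=0.005: state=(2.890, 1.786, 7.582)
t=0.010: state=(2.839, 1.911, 7.507)
t=0.015: state=(2.797, 2.033, 7.434)
continuing one RK4 step at a time; state shown every 40 steps (Δt=0.2):
t=0.200: state=(4.885, 7.483, 7.025)
t=0.400: state=(10.939, 12.137, 19.186)
t=0.600: state=(5.400, 1.668, 19.928)
t=0.800: state=(1.874, 1.622, 12.199)
t=1.000: state=(2.916, 4.189, 8.102)
t=1.200: state=(7.481, 10.648, 10.949)
t=1.400: state=(9.687, 7.093, 22.250)
t=1.600: state=(3.554, 1.773, 16.326)
t=1.800: state=(2.708, 3.291, 10.518)
t=2.000: state=(5.593, 7.950, 9.705)
t=2.200: state=(9.930, 10.262, 19.086)
t=2.400: state=(5.611, 2.937, 18.834)
t=2.600: state=(3.163, 3.208, 12.582)
t=2.800: state=(5.025, 6.802, 10.381)
t=3.000: state=(9.086, 10.334, 16.781)
t=3.200: state=(6.828, 4.321, 19.547)
t=3.400: state=(3.804, 3.489, 13.937)
t=3.600: state=(5.021, 6.443, 11.330)
t=3.800: state=(8.463, 9.736, 15.976)
t=4.000: state=(7.236, 5.215, 19.306)
t=4.200: state=(4.373, 3.920, 14.668)
t=4.400: state=(5.241, 6.434, 12.185)
t=4.425: state=(5.558, 6.896, 12.261)
largest grid value and its neighbours: y(0.355)=12.90372, y(0.360)=12.90802, y(0.365)=12.89087
parabola through these three points peaks at t≈0.359 with y≈12.90898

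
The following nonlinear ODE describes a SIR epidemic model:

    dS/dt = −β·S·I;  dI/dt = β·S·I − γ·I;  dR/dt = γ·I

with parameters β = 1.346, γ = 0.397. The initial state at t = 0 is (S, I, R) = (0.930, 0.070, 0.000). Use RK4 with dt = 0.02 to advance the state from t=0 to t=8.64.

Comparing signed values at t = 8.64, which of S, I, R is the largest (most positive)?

largest component: R

t=0.000: state=(0.930, 0.070, 0.000)
step 1 (dt=0.02): k1=(-0.088, 0.060, 0.028), k2=(-0.088, 0.060, 0.028), k3=(-0.088, 0.060, 0.028), k4=(-0.089, 0.061, 0.028); state += dt/6·(k1+2k2+2k3+k4)
t=0.020: state=(0.928, 0.071, 0.001)
t=0.040: state=(0.926, 0.072, 0.001)
t=0.060: state=(0.925, 0.074, 0.002)
continuing one RK4 step at a time; state shown every 25 steps (Δt=0.5):
t=0.500: state=(0.877, 0.106, 0.017)
t=1.000: state=(0.805, 0.153, 0.043)
t=1.500: state=(0.713, 0.209, 0.078)
t=2.000: state=(0.607, 0.267, 0.126)
t=2.500: state=(0.499, 0.318, 0.184)
t=3.000: state=(0.398, 0.352, 0.251)
t=3.500: state=(0.312, 0.366, 0.322)
t=4.000: state=(0.244, 0.361, 0.395)
t=4.500: state=(0.192, 0.343, 0.465)
t=5.000: state=(0.154, 0.316, 0.530)
t=5.500: state=(0.126, 0.284, 0.590)
t=6.000: state=(0.105, 0.252, 0.643)
t=6.500: state=(0.090, 0.220, 0.690)
t=7.000: state=(0.078, 0.191, 0.731)
t=7.500: state=(0.069, 0.165, 0.766)
t=8.000: state=(0.063, 0.141, 0.796)
t=8.500: state=(0.057, 0.121, 0.822)
t=8.640: state=(0.056, 0.115, 0.829)
compare at T: S=0.056, I=0.115, R=0.829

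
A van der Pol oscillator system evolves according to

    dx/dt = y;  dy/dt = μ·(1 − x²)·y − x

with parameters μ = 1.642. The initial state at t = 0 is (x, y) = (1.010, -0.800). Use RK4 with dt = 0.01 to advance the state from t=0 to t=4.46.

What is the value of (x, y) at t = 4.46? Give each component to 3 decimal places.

(x, y) = (0.401, 3.032)

t=0.000: state=(1.010, -0.800)
step 1 (dt=0.01): k1=(-0.800, -0.984), k2=(-0.805, -0.990), k3=(-0.805, -0.990), k4=(-0.810, -0.997); state += dt/6·(k1+2k2+2k3+k4)
t=0.010: state=(1.002, -0.810)
t=0.020: state=(0.994, -0.820)
t=0.030: state=(0.986, -0.830)
continuing one RK4 step at a time; state shown every 20 steps (Δt=0.2):
t=0.200: state=(0.828, -1.030)
t=0.400: state=(0.591, -1.365)
t=0.600: state=(0.271, -1.877)
t=0.800: state=(-0.175, -2.606)
t=1.000: state=(-0.768, -3.243)
t=1.200: state=(-1.398, -2.811)
t=1.400: state=(-1.821, -1.372)
t=1.600: state=(-1.977, -0.317)
t=1.800: state=(-1.988, 0.134)
t=2.000: state=(-1.942, 0.308)
t=2.200: state=(-1.871, 0.386)
t=2.400: state=(-1.789, 0.435)
t=2.600: state=(-1.698, 0.478)
t=2.800: state=(-1.598, 0.525)
t=3.000: state=(-1.487, 0.583)
t=3.200: state=(-1.363, 0.659)
t=3.400: state=(-1.222, 0.761)
t=3.600: state=(-1.056, 0.908)
t=3.800: state=(-0.854, 1.128)
t=4.000: state=(-0.597, 1.472)
t=4.200: state=(-0.252, 2.017)
t=4.400: state=(0.226, 2.792)
t=4.460: state=(0.401, 3.032)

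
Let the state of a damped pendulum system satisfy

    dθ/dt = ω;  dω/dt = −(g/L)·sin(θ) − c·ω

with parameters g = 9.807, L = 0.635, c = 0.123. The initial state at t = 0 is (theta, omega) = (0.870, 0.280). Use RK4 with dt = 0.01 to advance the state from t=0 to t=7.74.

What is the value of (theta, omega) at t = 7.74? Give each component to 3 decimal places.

t=0.000: state=(0.870, 0.280)
step 1 (dt=0.01): k1=(0.280, -11.839), k2=(0.221, -11.845), k3=(0.221, -11.843), k4=(0.162, -11.846); state += dt/6·(k1+2k2+2k3+k4)
t=0.010: state=(0.872, 0.162)
t=0.020: state=(0.873, 0.043)
t=0.030: state=(0.873, -0.075)
continuing one RK4 step at a time; state shown every 25 steps (Δt=0.25):
t=0.250: state=(0.586, -2.403)
t=0.500: state=(-0.168, -3.152)
t=0.750: state=(-0.758, -1.243)
t=1.000: state=(-0.720, 1.514)
t=1.250: state=(-0.101, 3.069)
t=1.500: state=(0.585, 1.993)
t=1.750: state=(0.768, -0.603)
t=2.000: state=(0.326, -2.682)
t=2.250: state=(-0.376, -2.484)
t=2.500: state=(-0.742, -0.252)
t=2.750: state=(-0.493, 2.099)
t=3.000: state=(0.159, 2.698)
t=3.250: state=(0.656, 0.996)
t=3.500: state=(0.598, -1.417)
t=3.750: state=(0.047, -2.652)
t=4.000: state=(-0.528, -1.590)
t=4.250: state=(-0.644, 0.712)
t=4.500: state=(-0.224, 2.394)
t=4.750: state=(0.374, 2.004)
t=5.000: state=(0.637, -0.035)
t=5.250: state=(0.364, -1.986)
t=5.500: state=(-0.209, -2.229)
t=5.750: state=(-0.586, -0.572)
t=6.000: state=(-0.462, 1.487)
t=6.250: state=(0.049, 2.270)
t=6.500: state=(0.502, 1.081)
t=6.750: state=(0.518, -0.949)
t=7.000: state=(0.098, -2.152)
t=7.250: state=(-0.394, -1.471)
t=7.500: state=(-0.536, 0.412)
t=7.740: state=(-0.240, 1.873)

(theta, omega) = (-0.240, 1.873)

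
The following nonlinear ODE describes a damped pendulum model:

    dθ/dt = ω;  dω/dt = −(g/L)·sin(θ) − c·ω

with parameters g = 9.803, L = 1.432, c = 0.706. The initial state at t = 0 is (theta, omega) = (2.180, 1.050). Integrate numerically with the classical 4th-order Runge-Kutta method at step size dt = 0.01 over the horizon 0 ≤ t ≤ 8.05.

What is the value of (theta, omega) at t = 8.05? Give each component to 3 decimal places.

t=0.000: state=(2.180, 1.050)
step 1 (dt=0.01): k1=(1.050, -6.355), k2=(1.018, -6.312), k3=(1.018, -6.313), k4=(0.987, -6.271); state += dt/6·(k1+2k2+2k3+k4)
t=0.010: state=(2.190, 0.987)
t=0.020: state=(2.200, 0.925)
t=0.030: state=(2.209, 0.863)
continuing one RK4 step at a time; state shown every 50 steps (Δt=0.5):
t=0.500: state=(2.022, -1.582)
t=1.000: state=(0.630, -3.710)
t=1.500: state=(-0.945, -1.863)
t=2.000: state=(-1.046, 1.296)
t=2.500: state=(-0.002, 2.314)
t=3.000: state=(0.729, 0.346)
t=3.500: state=(0.389, -1.433)
t=4.000: state=(-0.313, -0.999)
t=4.500: state=(-0.425, 0.518)
t=5.000: state=(0.015, 0.962)
t=5.500: state=(0.305, 0.088)
t=6.000: state=(0.132, -0.635)
t=6.500: state=(-0.153, -0.357)
t=7.000: state=(-0.163, 0.281)
t=7.500: state=(0.032, 0.381)
t=8.000: state=(0.130, -0.024)
t=8.050: state=(0.127, -0.066)

(theta, omega) = (0.127, -0.066)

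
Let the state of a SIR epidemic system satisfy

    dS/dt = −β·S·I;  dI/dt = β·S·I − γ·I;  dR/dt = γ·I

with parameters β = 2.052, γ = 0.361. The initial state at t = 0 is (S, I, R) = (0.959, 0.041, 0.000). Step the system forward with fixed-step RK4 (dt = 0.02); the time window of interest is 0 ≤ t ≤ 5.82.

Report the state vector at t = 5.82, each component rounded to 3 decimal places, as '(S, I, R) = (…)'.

(S, I, R) = (0.015, 0.256, 0.729)

t=0.000: state=(0.959, 0.041, 0.000)
step 1 (dt=0.02): k1=(-0.081, 0.066, 0.015), k2=(-0.082, 0.067, 0.015), k3=(-0.082, 0.067, 0.015), k4=(-0.083, 0.068, 0.015); state += dt/6·(k1+2k2+2k3+k4)
t=0.020: state=(0.957, 0.042, 0.000)
t=0.040: state=(0.956, 0.044, 0.001)
t=0.060: state=(0.954, 0.045, 0.001)
continuing one RK4 step at a time; state shown every 10 steps (Δt=0.2):
t=0.200: state=(0.940, 0.056, 0.003)
t=0.400: state=(0.915, 0.077, 0.008)
t=0.600: state=(0.882, 0.103, 0.015)
t=0.800: state=(0.840, 0.137, 0.023)
t=1.000: state=(0.788, 0.178, 0.035)
t=1.200: state=(0.725, 0.226, 0.049)
t=1.400: state=(0.654, 0.279, 0.067)
t=1.600: state=(0.577, 0.334, 0.089)
t=1.800: state=(0.497, 0.387, 0.116)
t=2.000: state=(0.420, 0.435, 0.145)
t=2.200: state=(0.349, 0.473, 0.178)
t=2.400: state=(0.285, 0.501, 0.213)
t=2.600: state=(0.231, 0.519, 0.250)
t=2.800: state=(0.187, 0.525, 0.288)
t=3.000: state=(0.150, 0.524, 0.326)
t=3.200: state=(0.122, 0.515, 0.363)
t=3.400: state=(0.099, 0.501, 0.400)
t=3.600: state=(0.081, 0.484, 0.436)
t=3.800: state=(0.066, 0.464, 0.470)
t=4.000: state=(0.055, 0.442, 0.503)
t=4.200: state=(0.046, 0.420, 0.534)
t=4.400: state=(0.039, 0.398, 0.563)
t=4.600: state=(0.033, 0.376, 0.591)
t=4.800: state=(0.029, 0.354, 0.618)
t=5.000: state=(0.025, 0.333, 0.642)
t=5.200: state=(0.022, 0.313, 0.666)
t=5.400: state=(0.019, 0.293, 0.687)
t=5.600: state=(0.017, 0.275, 0.708)
t=5.800: state=(0.015, 0.257, 0.727)
t=5.820: state=(0.015, 0.256, 0.729)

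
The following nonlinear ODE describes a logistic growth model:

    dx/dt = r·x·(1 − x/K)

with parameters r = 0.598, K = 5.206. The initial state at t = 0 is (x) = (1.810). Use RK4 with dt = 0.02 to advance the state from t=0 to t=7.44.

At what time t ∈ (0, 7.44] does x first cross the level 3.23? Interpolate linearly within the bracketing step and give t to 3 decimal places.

t = 1.874

t=0.000: state=(1.810)
step 1 (dt=0.02): k1=(0.706), k2=(0.707), k3=(0.707), k4=(0.709); state += dt/6·(k1+2k2+2k3+k4)
t=0.020: state=(1.824)
t=0.040: state=(1.838)
t=0.060: state=(1.853)
continuing one RK4 step at a time; state shown every 25 steps (Δt=0.5):
t=0.500: state=(2.177)
t=1.000: state=(2.562)
t=1.500: state=(2.949)
t=1.860: state=(3.220)
next step: t=1.880: state=(3.234) — x has crossed 3.23
linear interpolation between t=1.860 (3.21969) and t=1.880 (3.23436) → t≈1.874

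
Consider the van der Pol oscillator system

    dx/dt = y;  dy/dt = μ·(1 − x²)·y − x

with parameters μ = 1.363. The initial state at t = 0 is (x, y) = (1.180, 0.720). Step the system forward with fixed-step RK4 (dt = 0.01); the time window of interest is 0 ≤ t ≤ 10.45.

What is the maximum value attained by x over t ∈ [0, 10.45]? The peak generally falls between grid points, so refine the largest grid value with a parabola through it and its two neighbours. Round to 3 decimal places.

max x = 2.013

t=0.000: state=(1.180, 0.720)
step 1 (dt=0.01): k1=(0.720, -1.565), k2=(0.712, -1.573), k3=(0.712, -1.573), k4=(0.704, -1.580); state += dt/6·(k1+2k2+2k3+k4)
t=0.010: state=(1.187, 0.704)
t=0.020: state=(1.194, 0.688)
t=0.030: state=(1.201, 0.672)
continuing one RK4 step at a time; state shown every 50 steps (Δt=0.5):
t=0.500: state=(1.339, -0.054)
t=1.000: state=(1.176, -0.564)
t=1.500: state=(0.775, -1.081)
t=2.000: state=(0.005, -2.136)
t=2.500: state=(-1.322, -2.579)
t=3.000: state=(-1.964, -0.185)
t=3.500: state=(-1.863, 0.416)
t=4.000: state=(-1.609, 0.589)
t=4.500: state=(-1.266, 0.808)
t=5.000: state=(-0.759, 1.292)
t=5.500: state=(0.152, 2.511)
t=6.000: state=(1.565, 2.265)
t=6.500: state=(2.013, -0.032)
t=7.000: state=(1.864, -0.448)
t=7.500: state=(1.601, -0.600)
t=8.000: state=(1.252, -0.820)
t=8.500: state=(0.737, -1.320)
t=9.000: state=(-0.197, -2.568)
t=9.500: state=(-1.604, -2.157)
t=10.000: state=(-2.012, 0.065)
t=10.450: state=(-1.878, 0.436)
largest grid value and its neighbours: x(6.470)=2.01310, x(6.480)=2.01327, x(6.490)=2.01323
parabola through these three points peaks at t≈6.483 with x≈2.01328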